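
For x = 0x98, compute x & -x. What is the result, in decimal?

x = 10011000 = 152
-x (two's complement) = …01101000
AND   = 00001000 = 8
(x & -x isolates the lowest set bit of x.)

8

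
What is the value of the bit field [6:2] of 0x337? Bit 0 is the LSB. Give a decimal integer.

v = 1100110111
Shift right by 2: 11001101
Mask low 5 bits: 01101 = 13

13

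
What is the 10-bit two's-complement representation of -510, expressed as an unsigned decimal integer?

510 in 10 bits: 0111111110
Invert: 1000000001
Add 1:  1000000010 = 514
(Check: 2^10 - 510 = 1024 - 510 = 514.)

514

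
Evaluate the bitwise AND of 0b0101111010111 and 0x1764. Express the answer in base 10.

a = 0101111010111
0x1764 = 1011101100100
AND → 0001101000100 = 836

836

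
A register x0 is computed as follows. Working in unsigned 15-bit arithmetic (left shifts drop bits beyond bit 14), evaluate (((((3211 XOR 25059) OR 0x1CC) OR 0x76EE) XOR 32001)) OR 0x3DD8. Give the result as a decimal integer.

16383

3211 = 000110010001011
25059 = 110000111100011
→ XOR → 110110101101000 = 28008
0x1CC = 000000111001100
→ OR → 110110111101100 = 28140
0x76EE = 111011011101110
→ OR → 111111111101110 = 32750
32001 = 111110100000001
→ XOR → 000001011101111 = 751
0x3DD8 = 011110111011000
→ OR → 011111111111111 = 16383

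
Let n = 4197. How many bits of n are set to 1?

4197 = 1000001100101
Count the 1s: 1 + 1 + 1 + 1 + 1 = 5

5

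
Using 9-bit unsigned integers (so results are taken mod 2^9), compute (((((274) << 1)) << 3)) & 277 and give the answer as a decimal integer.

274 = 100010010
→ << 1 (mod 2^9) → 000100100 = 36
→ << 3 (mod 2^9) → 100100000 = 288
277 = 100010101
→ & → 100000000 = 256

256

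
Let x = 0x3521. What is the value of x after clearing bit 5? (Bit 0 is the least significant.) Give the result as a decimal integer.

x = 11010100100001
bit 5 is currently 1; clear it via x & ~(1 << 5) = x & ~32
→ 11010100000001 = 13569

13569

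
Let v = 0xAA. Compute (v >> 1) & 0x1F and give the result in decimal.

21

v = 00010101010
Shift right by 1: 0001010101
Mask low 5 bits: 10101 = 21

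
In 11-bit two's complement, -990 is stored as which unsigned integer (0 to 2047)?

990 in 11 bits: 01111011110
Invert: 10000100001
Add 1:  10000100010 = 1058
(Check: 2^11 - 990 = 2048 - 990 = 1058.)

1058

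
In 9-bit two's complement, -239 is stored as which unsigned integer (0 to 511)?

239 in 9 bits: 011101111
Invert: 100010000
Add 1:  100010001 = 273
(Check: 2^9 - 239 = 512 - 239 = 273.)

273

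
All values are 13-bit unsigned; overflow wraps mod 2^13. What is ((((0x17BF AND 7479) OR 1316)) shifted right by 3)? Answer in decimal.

678

0x17BF = 1011110111111
7479 = 1110100110111
→ AND → 1010100110111 = 5431
1316 = 0010100100100
→ OR → 1010100110111 = 5431
→ shifted right by 3 → 0001010100110 = 678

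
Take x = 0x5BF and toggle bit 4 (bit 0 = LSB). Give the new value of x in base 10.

x = 10110111111
bit 4 is currently 1; toggle it via x ^ (1 << 4) = x ^ 16
→ 10110101111 = 1455

1455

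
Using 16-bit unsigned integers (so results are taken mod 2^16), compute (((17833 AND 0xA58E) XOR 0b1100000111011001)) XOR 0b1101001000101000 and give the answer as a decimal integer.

17833 = 0100010110101001
0xA58E = 1010010110001110
→ AND → 0000010110001000 = 1416
0b1100000111011001 = 1100000111011001
→ XOR → 1100010001010001 = 50257
0b1101001000101000 = 1101001000101000
→ XOR → 0001011001111001 = 5753

5753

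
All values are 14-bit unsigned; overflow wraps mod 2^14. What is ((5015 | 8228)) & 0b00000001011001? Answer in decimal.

5015 = 01001110010111
8228 = 10000000100100
→ | → 11001110110111 = 13239
0b00000001011001 = 00000001011001
→ & → 00000000010001 = 17

17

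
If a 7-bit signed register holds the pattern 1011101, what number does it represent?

pattern = 1011101 (MSB is 1 ⇒ negative)
Invert: 0100010, add 1 → 0100011 = 35, so the value is -35.
(Equivalently: 93 - 2^7 = 93 - 128 = -35.)

-35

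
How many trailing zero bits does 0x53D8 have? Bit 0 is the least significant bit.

0x53D8 = 101001111011000
Trailing zeros: 3, so the lowest set bit is bit 3 (value 8).

3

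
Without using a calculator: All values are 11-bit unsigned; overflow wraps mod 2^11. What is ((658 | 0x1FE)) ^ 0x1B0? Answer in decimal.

590

658 = 01010010010
0x1FE = 00111111110
→ | → 01111111110 = 1022
0x1B0 = 00110110000
→ ^ → 01001001110 = 590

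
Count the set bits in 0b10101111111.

9

n = 10101111111
Count the 1s: 1 + 1 + 1 + 1 + 1 + 1 + 1 + 1 + 1 = 9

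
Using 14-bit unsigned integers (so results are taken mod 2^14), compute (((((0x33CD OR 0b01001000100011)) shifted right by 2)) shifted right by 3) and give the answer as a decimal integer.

415

0x33CD = 11001111001101
0b01001000100011 = 01001000100011
→ OR → 11001111101111 = 13295
→ shifted right by 2 → 00110011111011 = 3323
→ shifted right by 3 → 00000110011111 = 415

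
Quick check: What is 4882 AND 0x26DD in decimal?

4882 = 01001100010010
0x26DD = 10011011011101
AND → 00001000010000 = 528

528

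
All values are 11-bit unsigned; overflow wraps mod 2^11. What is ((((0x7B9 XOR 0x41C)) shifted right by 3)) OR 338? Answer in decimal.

0x7B9 = 11110111001
0x41C = 10000011100
→ XOR → 01110100101 = 933
→ shifted right by 3 → 00001110100 = 116
338 = 00101010010
→ OR → 00101110110 = 374

374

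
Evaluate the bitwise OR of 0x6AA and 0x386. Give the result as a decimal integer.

0x6AA = 11010101010
0x386 = 01110000110
 OR → 11110101110 = 1966

1966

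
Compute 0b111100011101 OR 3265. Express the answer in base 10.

a = 111100011101
3265 = 110011000001
 OR → 111111011101 = 4061

4061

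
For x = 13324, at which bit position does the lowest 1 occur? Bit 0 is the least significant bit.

13324 = 11010000001100
Trailing zeros: 2, so the lowest set bit is bit 2 (value 4).

2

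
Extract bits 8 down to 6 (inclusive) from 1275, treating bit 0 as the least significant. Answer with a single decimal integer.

v = 10011111011
Shift right by 6: 10011
Mask low 3 bits: 011 = 3

3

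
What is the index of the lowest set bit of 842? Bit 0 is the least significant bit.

1

842 = 1101001010
Trailing zeros: 1, so the lowest set bit is bit 1 (value 2).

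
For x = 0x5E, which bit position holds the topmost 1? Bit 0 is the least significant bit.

6

0x5E = 1011110
The topmost 1 is at position 6 (since 2^6 = 64 ≤ 94 < 128).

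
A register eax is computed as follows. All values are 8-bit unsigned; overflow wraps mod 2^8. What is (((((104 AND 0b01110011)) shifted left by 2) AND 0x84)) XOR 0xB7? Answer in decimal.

55

104 = 01101000
0b01110011 = 01110011
→ AND → 01100000 = 96
→ shifted left by 2 (mod 2^8) → 10000000 = 128
0x84 = 10000100
→ AND → 10000000 = 128
0xB7 = 10110111
→ XOR → 00110111 = 55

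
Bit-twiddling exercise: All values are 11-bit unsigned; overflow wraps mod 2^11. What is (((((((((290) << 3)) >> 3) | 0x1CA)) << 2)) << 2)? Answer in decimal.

290 = 00100100010
→ << 3 (mod 2^11) → 00100010000 = 272
→ >> 3 → 00000100010 = 34
0x1CA = 00111001010
→ | → 00111101010 = 490
→ << 2 (mod 2^11) → 11110101000 = 1960
→ << 2 (mod 2^11) → 11010100000 = 1696

1696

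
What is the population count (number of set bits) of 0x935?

0x935 = 100100110101
Count the 1s: 1 + 1 + 1 + 1 + 1 + 1 = 6

6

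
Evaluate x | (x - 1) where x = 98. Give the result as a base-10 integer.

99

x = 1100010 = 98
x - 1 = 1100001
OR    = 1100011 = 99
(x | (x - 1) sets all bits below the lowest set bit.)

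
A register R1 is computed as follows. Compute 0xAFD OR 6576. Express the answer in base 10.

7165

0xAFD = 0101011111101
6576 = 1100110110000
 OR → 1101111111101 = 7165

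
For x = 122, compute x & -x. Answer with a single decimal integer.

x = 1111010 = 122
-x (two's complement) = …0000110
AND   = 0000010 = 2
(x & -x isolates the lowest set bit of x.)

2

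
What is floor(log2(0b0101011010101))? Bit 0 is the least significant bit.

0b0101011010101 = 101011010101
The topmost 1 is at position 11 (since 2^11 = 2048 ≤ 2773 < 4096).

11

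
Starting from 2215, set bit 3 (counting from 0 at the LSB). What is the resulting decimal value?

x = 100010100111
bit 3 is currently 0; set it via x | (1 << 3) = x | 8
→ 100010101111 = 2223

2223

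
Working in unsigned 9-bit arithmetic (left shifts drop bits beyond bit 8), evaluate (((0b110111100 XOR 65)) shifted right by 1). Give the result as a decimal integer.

254

0b110111100 = 110111100
65 = 001000001
→ XOR → 111111101 = 509
→ shifted right by 1 → 011111110 = 254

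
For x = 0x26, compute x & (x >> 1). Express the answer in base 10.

2

x = 100110 = 38
x>>1 = 010011
AND  = 000010 = 2
(x & (x >> 1) has a 1 wherever x has two consecutive 1 bits.)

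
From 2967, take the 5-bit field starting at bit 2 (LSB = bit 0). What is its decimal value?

5

v = 101110010111
Shift right by 2: 1011100101
Mask low 5 bits: 00101 = 5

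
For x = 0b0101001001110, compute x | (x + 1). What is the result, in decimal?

x = 101001001110 = 2638
x + 1 = 101001001111
OR    = 101001001111 = 2639
(x | (x + 1) sets the lowest cleared bit.)

2639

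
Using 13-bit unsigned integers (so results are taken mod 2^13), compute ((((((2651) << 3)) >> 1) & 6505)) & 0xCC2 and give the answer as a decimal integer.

2651 = 0101001011011
→ << 3 (mod 2^13) → 1001011011000 = 4824
→ >> 1 → 0100101101100 = 2412
6505 = 1100101101001
→ & → 0100101101000 = 2408
0xCC2 = 0110011000010
→ & → 0100001000000 = 2112

2112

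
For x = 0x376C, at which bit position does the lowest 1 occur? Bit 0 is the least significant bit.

0x376C = 11011101101100
Trailing zeros: 2, so the lowest set bit is bit 2 (value 4).

2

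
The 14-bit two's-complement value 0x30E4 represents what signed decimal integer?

pattern = 11000011100100 (MSB is 1 ⇒ negative)
Invert: 00111100011011, add 1 → 00111100011100 = 3868, so the value is -3868.
(Equivalently: 12516 - 2^14 = 12516 - 16384 = -3868.)

-3868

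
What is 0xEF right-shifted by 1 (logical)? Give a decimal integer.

0xEF = 11101111
shift right by 1 → 01110111 = 119
(equivalently, floor(239 / 2))

119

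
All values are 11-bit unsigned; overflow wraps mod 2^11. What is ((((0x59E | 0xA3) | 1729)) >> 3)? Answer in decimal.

255

0x59E = 10110011110
0xA3 = 00010100011
→ | → 10110111111 = 1471
1729 = 11011000001
→ | → 11111111111 = 2047
→ >> 3 → 00011111111 = 255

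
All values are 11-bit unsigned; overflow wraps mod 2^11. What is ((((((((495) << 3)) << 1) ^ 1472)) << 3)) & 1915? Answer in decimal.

256

495 = 00111101111
→ << 3 (mod 2^11) → 11101111000 = 1912
→ << 1 (mod 2^11) → 11011110000 = 1776
1472 = 10111000000
→ ^ → 01100110000 = 816
→ << 3 (mod 2^11) → 00110000000 = 384
1915 = 11101111011
→ & → 00100000000 = 256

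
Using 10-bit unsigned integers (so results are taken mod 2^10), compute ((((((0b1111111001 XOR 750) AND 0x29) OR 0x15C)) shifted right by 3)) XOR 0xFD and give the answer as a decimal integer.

0b1111111001 = 1111111001
750 = 1011101110
→ XOR → 0100010111 = 279
0x29 = 0000101001
→ AND → 0000000001 = 1
0x15C = 0101011100
→ OR → 0101011101 = 349
→ shifted right by 3 → 0000101011 = 43
0xFD = 0011111101
→ XOR → 0011010110 = 214

214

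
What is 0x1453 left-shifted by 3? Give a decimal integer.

41624

0x1453 = 0001010001010011
shift left by 3 → 1010001010011000 = 41624
(equivalently, 5203 × 2^3 = 5203 × 8)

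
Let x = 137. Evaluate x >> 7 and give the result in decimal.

1

137 = 10001001
shift right by 7 → 00000001 = 1
(equivalently, floor(137 / 128))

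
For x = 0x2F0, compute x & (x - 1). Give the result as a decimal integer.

736

x = 1011110000 = 752
x - 1 = 1011101111
AND   = 1011100000 = 736
(x & (x - 1) clears the lowest set bit of x.)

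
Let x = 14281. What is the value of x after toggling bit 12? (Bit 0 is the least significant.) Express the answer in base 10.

10185

x = 11011111001001
bit 12 is currently 1; toggle it via x ^ (1 << 12) = x ^ 4096
→ 10011111001001 = 10185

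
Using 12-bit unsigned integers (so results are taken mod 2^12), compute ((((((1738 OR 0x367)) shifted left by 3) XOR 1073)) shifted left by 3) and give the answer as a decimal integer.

2632

1738 = 011011001010
0x367 = 001101100111
→ OR → 011111101111 = 2031
→ shifted left by 3 (mod 2^12) → 111101111000 = 3960
1073 = 010000110001
→ XOR → 101101001001 = 2889
→ shifted left by 3 (mod 2^12) → 101001001000 = 2632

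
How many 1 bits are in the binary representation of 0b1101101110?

7

n = 1101101110
Count the 1s: 1 + 1 + 1 + 1 + 1 + 1 + 1 = 7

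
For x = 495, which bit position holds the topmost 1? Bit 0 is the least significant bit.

495 = 111101111
The topmost 1 is at position 8 (since 2^8 = 256 ≤ 495 < 512).

8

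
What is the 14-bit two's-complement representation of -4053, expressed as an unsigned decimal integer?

4053 in 14 bits: 00111111010101
Invert: 11000000101010
Add 1:  11000000101011 = 12331
(Check: 2^14 - 4053 = 16384 - 4053 = 12331.)

12331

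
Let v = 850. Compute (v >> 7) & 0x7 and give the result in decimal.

6

v = 1101010010
Shift right by 7: 110
Mask low 3 bits: 110 = 6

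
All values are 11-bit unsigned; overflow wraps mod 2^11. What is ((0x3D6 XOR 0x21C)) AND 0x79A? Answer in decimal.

394

0x3D6 = 01111010110
0x21C = 01000011100
→ XOR → 00111001010 = 458
0x79A = 11110011010
→ AND → 00110001010 = 394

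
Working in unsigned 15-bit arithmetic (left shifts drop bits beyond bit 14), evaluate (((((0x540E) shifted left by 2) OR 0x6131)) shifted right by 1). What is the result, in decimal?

14492

0x540E = 101010000001110
→ shifted left by 2 (mod 2^15) → 101000000111000 = 20536
0x6131 = 110000100110001
→ OR → 111000100111001 = 28985
→ shifted right by 1 → 011100010011100 = 14492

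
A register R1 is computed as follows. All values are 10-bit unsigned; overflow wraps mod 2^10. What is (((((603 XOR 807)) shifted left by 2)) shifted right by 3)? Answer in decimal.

62

603 = 1001011011
807 = 1100100111
→ XOR → 0101111100 = 380
→ shifted left by 2 (mod 2^10) → 0111110000 = 496
→ shifted right by 3 → 0000111110 = 62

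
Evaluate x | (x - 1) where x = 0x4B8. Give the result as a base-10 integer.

1215

x = 10010111000 = 1208
x - 1 = 10010110111
OR    = 10010111111 = 1215
(x | (x - 1) sets all bits below the lowest set bit.)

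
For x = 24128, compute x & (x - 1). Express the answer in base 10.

24064

x = 101111001000000 = 24128
x - 1 = 101111000111111
AND   = 101111000000000 = 24064
(x & (x - 1) clears the lowest set bit of x.)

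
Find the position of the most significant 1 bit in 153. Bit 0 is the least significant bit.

7

153 = 10011001
The topmost 1 is at position 7 (since 2^7 = 128 ≤ 153 < 256).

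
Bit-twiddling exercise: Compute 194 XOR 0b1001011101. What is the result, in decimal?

194 = 0011000010
b = 1001011101
XOR → 1010011111 = 671

671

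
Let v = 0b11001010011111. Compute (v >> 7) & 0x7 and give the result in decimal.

5

v = 11001010011111
Shift right by 7: 1100101
Mask low 3 bits: 101 = 5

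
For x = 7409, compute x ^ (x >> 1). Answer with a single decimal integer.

x = 1110011110001 = 7409
x>>1 = 0111001111000
XOR  = 1001010001001 = 4745
(x ^ (x >> 1) gives the standard binary-reflected Gray code of x.)

4745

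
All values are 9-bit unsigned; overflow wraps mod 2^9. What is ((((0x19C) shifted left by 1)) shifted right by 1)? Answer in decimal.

0x19C = 110011100
→ shifted left by 1 (mod 2^9) → 100111000 = 312
→ shifted right by 1 → 010011100 = 156

156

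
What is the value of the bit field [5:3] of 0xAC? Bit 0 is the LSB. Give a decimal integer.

5

v = 10101100
Shift right by 3: 10101
Mask low 3 bits: 101 = 5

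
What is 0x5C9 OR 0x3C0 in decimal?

1993

0x5C9 = 10111001001
0x3C0 = 01111000000
 OR → 11111001001 = 1993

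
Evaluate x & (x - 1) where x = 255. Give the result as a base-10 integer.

254

x = 11111111 = 255
x - 1 = 11111110
AND   = 11111110 = 254
(x & (x - 1) clears the lowest set bit of x.)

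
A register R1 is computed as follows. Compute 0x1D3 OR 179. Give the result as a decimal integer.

0x1D3 = 111010011
179 = 010110011
 OR → 111110011 = 499

499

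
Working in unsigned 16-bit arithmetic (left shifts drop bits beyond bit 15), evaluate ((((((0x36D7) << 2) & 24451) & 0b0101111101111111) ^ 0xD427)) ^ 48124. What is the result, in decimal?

13531

0x36D7 = 0011011011010111
→ << 2 (mod 2^16) → 1101101101011100 = 56156
24451 = 0101111110000011
→ & → 0101101100000000 = 23296
0b0101111101111111 = 0101111101111111
→ & → 0101101100000000 = 23296
0xD427 = 1101010000100111
→ ^ → 1000111100100111 = 36647
48124 = 1011101111111100
→ ^ → 0011010011011011 = 13531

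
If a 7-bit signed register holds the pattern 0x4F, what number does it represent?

pattern = 1001111 (MSB is 1 ⇒ negative)
Invert: 0110000, add 1 → 0110001 = 49, so the value is -49.
(Equivalently: 79 - 2^7 = 79 - 128 = -49.)

-49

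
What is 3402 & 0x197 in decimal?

3402 = 110101001010
0x197 = 000110010111
AND → 000100000010 = 258

258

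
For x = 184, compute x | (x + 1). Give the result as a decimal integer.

185

x = 10111000 = 184
x + 1 = 10111001
OR    = 10111001 = 185
(x | (x + 1) sets the lowest cleared bit.)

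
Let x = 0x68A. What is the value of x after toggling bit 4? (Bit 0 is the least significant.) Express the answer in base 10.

x = 11010001010
bit 4 is currently 0; toggle it via x ^ (1 << 4) = x ^ 16
→ 11010011010 = 1690

1690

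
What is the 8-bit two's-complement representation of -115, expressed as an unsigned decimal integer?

141

115 in 8 bits: 01110011
Invert: 10001100
Add 1:  10001101 = 141
(Check: 2^8 - 115 = 256 - 115 = 141.)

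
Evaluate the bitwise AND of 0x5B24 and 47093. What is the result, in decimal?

4900

0x5B24 = 0101101100100100
47093 = 1011011111110101
AND → 0001001100100100 = 4900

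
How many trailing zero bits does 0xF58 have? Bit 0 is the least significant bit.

0xF58 = 111101011000
Trailing zeros: 3, so the lowest set bit is bit 3 (value 8).

3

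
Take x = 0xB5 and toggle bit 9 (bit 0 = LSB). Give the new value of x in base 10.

693

x = 000010110101
bit 9 is currently 0; toggle it via x ^ (1 << 9) = x ^ 512
→ 001010110101 = 693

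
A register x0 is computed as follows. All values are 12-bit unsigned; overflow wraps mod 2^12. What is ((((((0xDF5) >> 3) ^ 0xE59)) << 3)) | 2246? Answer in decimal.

4094

0xDF5 = 110111110101
→ >> 3 → 000110111110 = 446
0xE59 = 111001011001
→ ^ → 111111100111 = 4071
→ << 3 (mod 2^12) → 111100111000 = 3896
2246 = 100011000110
→ | → 111111111110 = 4094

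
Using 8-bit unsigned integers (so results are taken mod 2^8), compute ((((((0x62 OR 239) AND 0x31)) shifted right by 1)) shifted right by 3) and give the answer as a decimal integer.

0x62 = 01100010
239 = 11101111
→ OR → 11101111 = 239
0x31 = 00110001
→ AND → 00100001 = 33
→ shifted right by 1 → 00010000 = 16
→ shifted right by 3 → 00000010 = 2

2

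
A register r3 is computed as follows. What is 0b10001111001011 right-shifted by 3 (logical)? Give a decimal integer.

1145

x = 10001111001011
shift right by 3 → 00010001111001 = 1145
(equivalently, floor(9163 / 8))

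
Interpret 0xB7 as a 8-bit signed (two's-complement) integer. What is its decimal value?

-73

pattern = 10110111 (MSB is 1 ⇒ negative)
Invert: 01001000, add 1 → 01001001 = 73, so the value is -73.
(Equivalently: 183 - 2^8 = 183 - 256 = -73.)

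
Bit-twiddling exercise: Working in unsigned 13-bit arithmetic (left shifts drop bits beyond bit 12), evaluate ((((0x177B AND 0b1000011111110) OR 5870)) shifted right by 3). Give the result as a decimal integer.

0x177B = 1011101111011
0b1000011111110 = 1000011111110
→ AND → 1000001111010 = 4218
5870 = 1011011101110
→ OR → 1011011111110 = 5886
→ shifted right by 3 → 0001011011111 = 735

735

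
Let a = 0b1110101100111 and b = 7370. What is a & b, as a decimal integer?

a = 1110101100111
7370 = 1110011001010
AND → 1110001000010 = 7234

7234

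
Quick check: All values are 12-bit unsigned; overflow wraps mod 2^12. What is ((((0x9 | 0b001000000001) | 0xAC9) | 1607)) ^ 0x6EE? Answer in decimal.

0x9 = 000000001001
0b001000000001 = 001000000001
→ | → 001000001001 = 521
0xAC9 = 101011001001
→ | → 101011001001 = 2761
1607 = 011001000111
→ | → 111011001111 = 3791
0x6EE = 011011101110
→ ^ → 100000100001 = 2081

2081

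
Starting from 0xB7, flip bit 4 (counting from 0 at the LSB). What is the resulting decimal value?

x = 010110111
bit 4 is currently 1; toggle it via x ^ (1 << 4) = x ^ 16
→ 010100111 = 167

167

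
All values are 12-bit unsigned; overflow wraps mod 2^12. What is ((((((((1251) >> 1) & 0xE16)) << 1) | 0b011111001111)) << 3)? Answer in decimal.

1251 = 010011100011
→ >> 1 → 001001110001 = 625
0xE16 = 111000010110
→ & → 001000010000 = 528
→ << 1 (mod 2^12) → 010000100000 = 1056
0b011111001111 = 011111001111
→ | → 011111101111 = 2031
→ << 3 (mod 2^12) → 111101111000 = 3960

3960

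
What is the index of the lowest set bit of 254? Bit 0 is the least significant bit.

1

254 = 11111110
Trailing zeros: 1, so the lowest set bit is bit 1 (value 2).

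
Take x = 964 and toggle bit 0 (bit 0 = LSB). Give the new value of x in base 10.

965

x = 1111000100
bit 0 is currently 0; toggle it via x ^ (1 << 0) = x ^ 1
→ 1111000101 = 965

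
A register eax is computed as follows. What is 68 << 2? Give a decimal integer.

68 = 001000100
shift left by 2 → 100010000 = 272
(equivalently, 68 × 2^2 = 68 × 4)

272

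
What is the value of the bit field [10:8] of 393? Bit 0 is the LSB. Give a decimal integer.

v = 0000110001001
Shift right by 8: 00001
Mask low 3 bits: 001 = 1

1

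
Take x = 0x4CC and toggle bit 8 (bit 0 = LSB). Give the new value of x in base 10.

x = 10011001100
bit 8 is currently 0; toggle it via x ^ (1 << 8) = x ^ 256
→ 10111001100 = 1484

1484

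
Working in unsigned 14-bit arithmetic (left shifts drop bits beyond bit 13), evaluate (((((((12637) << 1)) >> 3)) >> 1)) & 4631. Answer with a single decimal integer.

515

12637 = 11000101011101
→ << 1 (mod 2^14) → 10001010111010 = 8890
→ >> 3 → 00010001010111 = 1111
→ >> 1 → 00001000101011 = 555
4631 = 01001000010111
→ & → 00001000000011 = 515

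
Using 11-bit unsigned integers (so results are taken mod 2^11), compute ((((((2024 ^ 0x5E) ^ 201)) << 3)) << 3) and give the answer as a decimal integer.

2024 = 11111101000
0x5E = 00001011110
→ ^ → 11110110110 = 1974
201 = 00011001001
→ ^ → 11101111111 = 1919
→ << 3 (mod 2^11) → 01111111000 = 1016
→ << 3 (mod 2^11) → 11111000000 = 1984

1984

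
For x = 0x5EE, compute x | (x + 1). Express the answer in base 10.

x = 10111101110 = 1518
x + 1 = 10111101111
OR    = 10111101111 = 1519
(x | (x + 1) sets the lowest cleared bit.)

1519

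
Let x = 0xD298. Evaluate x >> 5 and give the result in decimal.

1684

0xD298 = 1101001010011000
shift right by 5 → 0000011010010100 = 1684
(equivalently, floor(53912 / 32))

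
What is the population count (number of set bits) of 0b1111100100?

n = 1111100100
Count the 1s: 1 + 1 + 1 + 1 + 1 + 1 = 6

6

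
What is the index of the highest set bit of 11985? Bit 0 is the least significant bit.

13

11985 = 10111011010001
The topmost 1 is at position 13 (since 2^13 = 8192 ≤ 11985 < 16384).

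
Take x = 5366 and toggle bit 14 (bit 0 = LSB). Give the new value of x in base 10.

21750

x = 0001010011110110
bit 14 is currently 0; toggle it via x ^ (1 << 14) = x ^ 16384
→ 0101010011110110 = 21750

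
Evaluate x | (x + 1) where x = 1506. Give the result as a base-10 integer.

x = 10111100010 = 1506
x + 1 = 10111100011
OR    = 10111100011 = 1507
(x | (x + 1) sets the lowest cleared bit.)

1507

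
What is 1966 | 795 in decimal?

1983

1966 = 11110101110
795 = 01100011011
 OR → 11110111111 = 1983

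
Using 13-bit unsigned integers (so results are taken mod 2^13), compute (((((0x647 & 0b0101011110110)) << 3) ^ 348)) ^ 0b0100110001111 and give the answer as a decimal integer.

6883

0x647 = 0011001000111
0b0101011110110 = 0101011110110
→ & → 0001001000110 = 582
→ << 3 (mod 2^13) → 1001000110000 = 4656
348 = 0000101011100
→ ^ → 1001101101100 = 4972
0b0100110001111 = 0100110001111
→ ^ → 1101011100011 = 6883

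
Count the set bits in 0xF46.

7

0xF46 = 111101000110
Count the 1s: 1 + 1 + 1 + 1 + 1 + 1 + 1 = 7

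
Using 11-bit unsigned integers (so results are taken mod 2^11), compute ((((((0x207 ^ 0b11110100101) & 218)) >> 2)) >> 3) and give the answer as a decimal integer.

4

0x207 = 01000000111
0b11110100101 = 11110100101
→ ^ → 10110100010 = 1442
218 = 00011011010
→ & → 00010000010 = 130
→ >> 2 → 00000100000 = 32
→ >> 3 → 00000000100 = 4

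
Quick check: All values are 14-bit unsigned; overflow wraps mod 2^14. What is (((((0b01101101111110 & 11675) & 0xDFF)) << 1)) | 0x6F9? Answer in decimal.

0b01101101111110 = 01101101111110
11675 = 10110110011011
→ & → 00100100011010 = 2330
0xDFF = 00110111111111
→ & → 00100100011010 = 2330
→ << 1 (mod 2^14) → 01001000110100 = 4660
0x6F9 = 00011011111001
→ | → 01011011111101 = 5885

5885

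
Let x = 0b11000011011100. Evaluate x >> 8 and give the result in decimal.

x = 11000011011100
shift right by 8 → 00000000110000 = 48
(equivalently, floor(12508 / 256))

48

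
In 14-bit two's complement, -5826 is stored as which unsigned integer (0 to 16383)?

5826 in 14 bits: 01011011000010
Invert: 10100100111101
Add 1:  10100100111110 = 10558
(Check: 2^14 - 5826 = 16384 - 5826 = 10558.)

10558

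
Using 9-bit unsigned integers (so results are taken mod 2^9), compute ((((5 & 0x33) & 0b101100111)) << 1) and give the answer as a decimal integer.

2

5 = 000000101
0x33 = 000110011
→ & → 000000001 = 1
0b101100111 = 101100111
→ & → 000000001 = 1
→ << 1 (mod 2^9) → 000000010 = 2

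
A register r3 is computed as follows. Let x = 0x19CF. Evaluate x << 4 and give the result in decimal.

0x19CF = 00001100111001111
shift left by 4 → 11001110011110000 = 105712
(equivalently, 6607 × 2^4 = 6607 × 16)

105712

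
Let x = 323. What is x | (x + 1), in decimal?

x = 101000011 = 323
x + 1 = 101000100
OR    = 101000111 = 327
(x | (x + 1) sets the lowest cleared bit.)

327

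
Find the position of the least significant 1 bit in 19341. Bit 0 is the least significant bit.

19341 = 100101110001101
Trailing zeros: 0, so the lowest set bit is bit 0 (value 1).

0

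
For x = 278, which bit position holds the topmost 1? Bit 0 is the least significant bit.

8

278 = 100010110
The topmost 1 is at position 8 (since 2^8 = 256 ≤ 278 < 512).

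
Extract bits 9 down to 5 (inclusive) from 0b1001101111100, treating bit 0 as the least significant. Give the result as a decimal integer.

27

v = 1001101111100
Shift right by 5: 10011011
Mask low 5 bits: 11011 = 27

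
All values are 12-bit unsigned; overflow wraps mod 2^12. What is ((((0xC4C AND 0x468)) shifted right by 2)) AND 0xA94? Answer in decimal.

16

0xC4C = 110001001100
0x468 = 010001101000
→ AND → 010001001000 = 1096
→ shifted right by 2 → 000100010010 = 274
0xA94 = 101010010100
→ AND → 000000010000 = 16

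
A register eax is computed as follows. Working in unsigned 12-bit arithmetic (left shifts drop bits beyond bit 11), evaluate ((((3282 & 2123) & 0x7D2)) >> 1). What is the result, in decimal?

33

3282 = 110011010010
2123 = 100001001011
→ & → 100001000010 = 2114
0x7D2 = 011111010010
→ & → 000001000010 = 66
→ >> 1 → 000000100001 = 33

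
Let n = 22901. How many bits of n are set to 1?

22901 = 101100101110101
Count the 1s: 1 + 1 + 1 + 1 + 1 + 1 + 1 + 1 + 1 = 9

9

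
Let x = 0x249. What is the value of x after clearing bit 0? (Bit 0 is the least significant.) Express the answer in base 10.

x = 1001001001
bit 0 is currently 1; clear it via x & ~(1 << 0) = x & ~1
→ 1001001000 = 584

584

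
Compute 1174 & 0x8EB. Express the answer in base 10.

130

1174 = 010010010110
0x8EB = 100011101011
AND → 000010000010 = 130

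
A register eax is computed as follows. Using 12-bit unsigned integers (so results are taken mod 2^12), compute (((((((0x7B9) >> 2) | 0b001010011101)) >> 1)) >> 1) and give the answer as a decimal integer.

255

0x7B9 = 011110111001
→ >> 2 → 000111101110 = 494
0b001010011101 = 001010011101
→ | → 001111111111 = 1023
→ >> 1 → 000111111111 = 511
→ >> 1 → 000011111111 = 255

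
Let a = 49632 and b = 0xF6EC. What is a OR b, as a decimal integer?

63468

49632 = 1100000111100000
0xF6EC = 1111011011101100
 OR → 1111011111101100 = 63468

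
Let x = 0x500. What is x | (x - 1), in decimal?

x = 10100000000 = 1280
x - 1 = 10011111111
OR    = 10111111111 = 1535
(x | (x - 1) sets all bits below the lowest set bit.)

1535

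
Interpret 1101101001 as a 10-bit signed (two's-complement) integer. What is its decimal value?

-151

pattern = 1101101001 (MSB is 1 ⇒ negative)
Invert: 0010010110, add 1 → 0010010111 = 151, so the value is -151.
(Equivalently: 873 - 2^10 = 873 - 1024 = -151.)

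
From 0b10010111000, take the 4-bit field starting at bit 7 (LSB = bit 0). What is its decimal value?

9

v = 10010111000
Shift right by 7: 1001
Mask low 4 bits: 1001 = 9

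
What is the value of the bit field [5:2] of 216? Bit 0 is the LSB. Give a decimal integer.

v = 011011000
Shift right by 2: 0110110
Mask low 4 bits: 0110 = 6

6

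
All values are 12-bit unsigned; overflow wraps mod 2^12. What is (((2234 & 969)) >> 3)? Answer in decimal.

17

2234 = 100010111010
969 = 001111001001
→ & → 000010001000 = 136
→ >> 3 → 000000010001 = 17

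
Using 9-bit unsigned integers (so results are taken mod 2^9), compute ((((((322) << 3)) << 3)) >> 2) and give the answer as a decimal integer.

32

322 = 101000010
→ << 3 (mod 2^9) → 000010000 = 16
→ << 3 (mod 2^9) → 010000000 = 128
→ >> 2 → 000100000 = 32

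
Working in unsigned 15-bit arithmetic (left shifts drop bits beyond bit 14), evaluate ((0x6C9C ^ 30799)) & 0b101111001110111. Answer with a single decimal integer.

0x6C9C = 110110010011100
30799 = 111100001001111
→ ^ → 001010011010011 = 5331
0b101111001110111 = 101111001110111
→ & → 001010001010011 = 5203

5203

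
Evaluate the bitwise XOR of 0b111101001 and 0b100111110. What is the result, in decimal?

215

a = 111101001
b = 100111110
XOR → 011010111 = 215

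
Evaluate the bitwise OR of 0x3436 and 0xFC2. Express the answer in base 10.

16374

0x3436 = 11010000110110
0xFC2 = 00111111000010
 OR → 11111111110110 = 16374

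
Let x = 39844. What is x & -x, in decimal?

x = 1001101110100100 = 39844
-x (two's complement) = …0110010001011100
AND   = 0000000000000100 = 4
(x & -x isolates the lowest set bit of x.)

4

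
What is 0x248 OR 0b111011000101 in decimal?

3789

0x248 = 001001001000
b = 111011000101
 OR → 111011001101 = 3789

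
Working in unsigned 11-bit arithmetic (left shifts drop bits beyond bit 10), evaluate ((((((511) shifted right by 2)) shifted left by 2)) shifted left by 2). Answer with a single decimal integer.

511 = 00111111111
→ shifted right by 2 → 00001111111 = 127
→ shifted left by 2 (mod 2^11) → 00111111100 = 508
→ shifted left by 2 (mod 2^11) → 11111110000 = 2032

2032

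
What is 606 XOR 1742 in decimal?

606 = 01001011110
1742 = 11011001110
XOR → 10010010000 = 1168

1168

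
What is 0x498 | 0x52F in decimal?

0x498 = 10010011000
0x52F = 10100101111
 OR → 10110111111 = 1471

1471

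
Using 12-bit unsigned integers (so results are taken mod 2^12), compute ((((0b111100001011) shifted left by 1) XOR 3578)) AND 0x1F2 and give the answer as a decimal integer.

0b111100001011 = 111100001011
→ shifted left by 1 (mod 2^12) → 111000010110 = 3606
3578 = 110111111010
→ XOR → 001111101100 = 1004
0x1F2 = 000111110010
→ AND → 000111100000 = 480

480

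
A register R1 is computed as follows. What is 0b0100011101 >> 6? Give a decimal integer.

x = 100011101
shift right by 6 → 000000100 = 4
(equivalently, floor(285 / 64))

4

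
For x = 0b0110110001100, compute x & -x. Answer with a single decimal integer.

x = 110110001100 = 3468
-x (two's complement) = …001001110100
AND   = 000000000100 = 4
(x & -x isolates the lowest set bit of x.)

4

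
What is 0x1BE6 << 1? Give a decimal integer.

0x1BE6 = 01101111100110
shift left by 1 → 11011111001100 = 14284
(equivalently, 7142 × 2^1 = 7142 × 2)

14284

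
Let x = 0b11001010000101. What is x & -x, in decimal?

x = 11001010000101 = 12933
-x (two's complement) = …00110101111011
AND   = 00000000000001 = 1
(x & -x isolates the lowest set bit of x.)

1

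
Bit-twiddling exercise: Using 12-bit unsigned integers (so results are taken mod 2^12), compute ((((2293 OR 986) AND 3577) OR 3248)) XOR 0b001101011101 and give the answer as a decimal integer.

2293 = 100011110101
986 = 001111011010
→ OR → 101111111111 = 3071
3577 = 110111111001
→ AND → 100111111001 = 2553
3248 = 110010110000
→ OR → 110111111001 = 3577
0b001101011101 = 001101011101
→ XOR → 111010100100 = 3748

3748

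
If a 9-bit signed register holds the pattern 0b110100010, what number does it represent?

pattern = 110100010 (MSB is 1 ⇒ negative)
Invert: 001011101, add 1 → 001011110 = 94, so the value is -94.
(Equivalently: 418 - 2^9 = 418 - 512 = -94.)

-94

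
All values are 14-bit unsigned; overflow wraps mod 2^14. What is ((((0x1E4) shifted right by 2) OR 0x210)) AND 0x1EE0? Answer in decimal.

0x1E4 = 00000111100100
→ shifted right by 2 → 00000001111001 = 121
0x210 = 00001000010000
→ OR → 00001001111001 = 633
0x1EE0 = 01111011100000
→ AND → 00001001100000 = 608

608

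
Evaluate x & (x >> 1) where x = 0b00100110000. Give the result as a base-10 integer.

x = 100110000 = 304
x>>1 = 010011000
AND  = 000010000 = 16
(x & (x >> 1) has a 1 wherever x has two consecutive 1 bits.)

16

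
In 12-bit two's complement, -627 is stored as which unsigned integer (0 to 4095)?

3469

627 in 12 bits: 001001110011
Invert: 110110001100
Add 1:  110110001101 = 3469
(Check: 2^12 - 627 = 4096 - 627 = 3469.)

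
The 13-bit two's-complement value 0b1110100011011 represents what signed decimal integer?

pattern = 1110100011011 (MSB is 1 ⇒ negative)
Invert: 0001011100100, add 1 → 0001011100101 = 741, so the value is -741.
(Equivalently: 7451 - 2^13 = 7451 - 8192 = -741.)

-741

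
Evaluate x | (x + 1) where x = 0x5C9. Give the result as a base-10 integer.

x = 10111001001 = 1481
x + 1 = 10111001010
OR    = 10111001011 = 1483
(x | (x + 1) sets the lowest cleared bit.)

1483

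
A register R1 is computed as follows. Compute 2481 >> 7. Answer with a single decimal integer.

2481 = 100110110001
shift right by 7 → 000000010011 = 19
(equivalently, floor(2481 / 128))

19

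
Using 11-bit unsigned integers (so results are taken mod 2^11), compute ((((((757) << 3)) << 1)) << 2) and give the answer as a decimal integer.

1344

757 = 01011110101
→ << 3 (mod 2^11) → 11110101000 = 1960
→ << 1 (mod 2^11) → 11101010000 = 1872
→ << 2 (mod 2^11) → 10101000000 = 1344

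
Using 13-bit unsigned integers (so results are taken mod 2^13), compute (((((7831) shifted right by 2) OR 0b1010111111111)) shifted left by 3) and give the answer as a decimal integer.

8184

7831 = 1111010010111
→ shifted right by 2 → 0011110100101 = 1957
0b1010111111111 = 1010111111111
→ OR → 1011111111111 = 6143
→ shifted left by 3 (mod 2^13) → 1111111111000 = 8184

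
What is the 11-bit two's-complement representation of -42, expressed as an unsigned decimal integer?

42 in 11 bits: 00000101010
Invert: 11111010101
Add 1:  11111010110 = 2006
(Check: 2^11 - 42 = 2048 - 42 = 2006.)

2006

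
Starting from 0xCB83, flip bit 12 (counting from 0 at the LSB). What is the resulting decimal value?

x = 1100101110000011
bit 12 is currently 0; toggle it via x ^ (1 << 12) = x ^ 4096
→ 1101101110000011 = 56195

56195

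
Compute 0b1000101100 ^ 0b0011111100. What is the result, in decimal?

a = 1000101100
b = 0011111100
XOR → 1011010000 = 720

720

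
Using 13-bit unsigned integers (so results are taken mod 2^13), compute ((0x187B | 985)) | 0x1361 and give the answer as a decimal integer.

0x187B = 1100001111011
985 = 0001111011001
→ | → 1101111111011 = 7163
0x1361 = 1001101100001
→ | → 1101111111011 = 7163

7163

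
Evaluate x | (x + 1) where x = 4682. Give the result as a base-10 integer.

4683

x = 1001001001010 = 4682
x + 1 = 1001001001011
OR    = 1001001001011 = 4683
(x | (x + 1) sets the lowest cleared bit.)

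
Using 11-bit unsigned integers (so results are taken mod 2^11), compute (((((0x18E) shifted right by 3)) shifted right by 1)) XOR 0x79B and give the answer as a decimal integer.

1923

0x18E = 00110001110
→ shifted right by 3 → 00000110001 = 49
→ shifted right by 1 → 00000011000 = 24
0x79B = 11110011011
→ XOR → 11110000011 = 1923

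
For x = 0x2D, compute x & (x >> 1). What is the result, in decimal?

x = 101101 = 45
x>>1 = 010110
AND  = 000100 = 4
(x & (x >> 1) has a 1 wherever x has two consecutive 1 bits.)

4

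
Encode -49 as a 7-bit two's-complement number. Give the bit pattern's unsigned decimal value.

49 in 7 bits: 0110001
Invert: 1001110
Add 1:  1001111 = 79
(Check: 2^7 - 49 = 128 - 49 = 79.)

79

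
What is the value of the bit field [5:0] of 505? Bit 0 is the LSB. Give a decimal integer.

v = 111111001
Shift right by 0: 111111001
Mask low 6 bits: 111001 = 57

57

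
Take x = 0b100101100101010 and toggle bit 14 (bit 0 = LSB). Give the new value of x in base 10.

x = 100101100101010
bit 14 is currently 1; toggle it via x ^ (1 << 14) = x ^ 16384
→ 000101100101010 = 2858

2858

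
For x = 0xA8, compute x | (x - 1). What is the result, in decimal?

x = 10101000 = 168
x - 1 = 10100111
OR    = 10101111 = 175
(x | (x - 1) sets all bits below the lowest set bit.)

175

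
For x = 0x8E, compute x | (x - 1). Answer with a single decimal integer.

143

x = 10001110 = 142
x - 1 = 10001101
OR    = 10001111 = 143
(x | (x - 1) sets all bits below the lowest set bit.)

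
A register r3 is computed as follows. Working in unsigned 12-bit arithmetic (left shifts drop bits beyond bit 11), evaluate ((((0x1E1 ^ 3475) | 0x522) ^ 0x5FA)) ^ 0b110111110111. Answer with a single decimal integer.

0x1E1 = 000111100001
3475 = 110110010011
→ ^ → 110001110010 = 3186
0x522 = 010100100010
→ | → 110101110010 = 3442
0x5FA = 010111111010
→ ^ → 100010001000 = 2184
0b110111110111 = 110111110111
→ ^ → 010101111111 = 1407

1407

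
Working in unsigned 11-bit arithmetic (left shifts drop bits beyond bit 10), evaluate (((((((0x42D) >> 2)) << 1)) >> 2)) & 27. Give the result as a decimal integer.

0x42D = 10000101101
→ >> 2 → 00100001011 = 267
→ << 1 (mod 2^11) → 01000010110 = 534
→ >> 2 → 00010000101 = 133
27 = 00000011011
→ & → 00000000001 = 1

1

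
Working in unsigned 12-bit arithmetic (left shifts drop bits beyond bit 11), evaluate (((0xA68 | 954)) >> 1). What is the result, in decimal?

0xA68 = 101001101000
954 = 001110111010
→ | → 101111111010 = 3066
→ >> 1 → 010111111101 = 1533

1533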